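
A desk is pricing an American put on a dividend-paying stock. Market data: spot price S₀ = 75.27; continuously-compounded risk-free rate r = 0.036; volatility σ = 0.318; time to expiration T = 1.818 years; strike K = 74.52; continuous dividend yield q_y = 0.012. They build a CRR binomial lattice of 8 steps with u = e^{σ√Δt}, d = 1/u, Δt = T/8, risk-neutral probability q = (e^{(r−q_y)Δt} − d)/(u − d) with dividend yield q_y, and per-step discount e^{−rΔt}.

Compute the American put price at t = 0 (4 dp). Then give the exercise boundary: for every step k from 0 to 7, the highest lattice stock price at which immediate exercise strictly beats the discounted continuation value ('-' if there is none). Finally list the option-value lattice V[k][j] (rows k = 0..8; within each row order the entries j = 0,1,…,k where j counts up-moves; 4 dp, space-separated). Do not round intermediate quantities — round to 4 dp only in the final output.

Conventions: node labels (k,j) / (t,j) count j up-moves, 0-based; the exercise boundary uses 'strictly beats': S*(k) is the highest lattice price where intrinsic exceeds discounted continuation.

params: Δt=0.22725 u=1.16369 d=0.85934 q=0.48014 e^(-rΔt)=0.99185
t_8 payoffs: 52.1362 44.2086 33.4733 18.9360 0.0000 0.0000 0.0000 0.0000 0.0000
t_7: node(7,0) S=26.0477 payoff=48.4723 vs cont=47.9360 → 48.4723 [stop]  node(7,1) S=35.2730 payoff=39.2470 vs cont=38.7359 → 39.2470 [stop]  node(7,2) S=47.7655 payoff=26.7545 vs cont=26.2775 → 26.7545 [stop]  node(7,3) S=64.6824 payoff=9.8376 vs cont=9.7638 → 9.8376 [stop]  node(7,4) S=87.5907 payoff=0.0000 vs cont=0.0000 → 0.0000 [wait]  node(7,5) S=118.6123 payoff=0.0000 vs cont=0.0000 → 0.0000 [wait]  node(7,6) S=160.6208 payoff=0.0000 vs cont=0.0000 → 0.0000 [wait]  node(7,7) S=217.5073 payoff=0.0000 vs cont=0.0000 → 0.0000 [wait]  ⇒ S*(7)=64.6824
t_6: node(6,0) S=30.3114 payoff=44.2086 vs cont=43.6840 → 44.2086 [stop]  node(6,1) S=41.0467 payoff=33.4733 vs cont=32.9779 → 33.4733 [stop]  node(6,2) S=55.5840 payoff=18.9360 vs cont=18.4802 → 18.9360 [stop]  node(6,3) S=75.2700 payoff=0.0000 vs cont=5.0725 → 5.0725 [wait]  node(6,4) S=101.9281 payoff=0.0000 vs cont=0.0000 → 0.0000 [wait]  node(6,5) S=138.0276 payoff=0.0000 vs cont=0.0000 → 0.0000 [wait]  node(6,6) S=186.9123 payoff=0.0000 vs cont=0.0000 → 0.0000 [wait]  ⇒ S*(6)=55.5840
t_5: node(5,0) S=35.2730 payoff=39.2470 vs cont=38.7359 → 39.2470 [stop]  node(5,1) S=47.7655 payoff=26.7545 vs cont=26.2775 → 26.7545 [stop]  node(5,2) S=64.6824 payoff=9.8376 vs cont=12.1795 → 12.1795 [wait]  node(5,3) S=87.5907 payoff=0.0000 vs cont=2.6155 → 2.6155 [wait]  node(5,4) S=118.6123 payoff=0.0000 vs cont=0.0000 → 0.0000 [wait]  node(5,5) S=160.6208 payoff=0.0000 vs cont=0.0000 → 0.0000 [wait]  ⇒ S*(5)=47.7655
t_4: node(4,0) S=41.0467 payoff=33.4733 vs cont=32.9779 → 33.4733 [stop]  node(4,1) S=55.5840 payoff=18.9360 vs cont=19.5954 → 19.5954 [wait]  node(4,2) S=75.2700 payoff=0.0000 vs cont=7.5256 → 7.5256 [wait]  node(4,3) S=101.9281 payoff=0.0000 vs cont=1.3486 → 1.3486 [wait]  node(4,4) S=138.0276 payoff=0.0000 vs cont=0.0000 → 0.0000 [wait]  ⇒ S*(4)=41.0467
t_3: node(3,0) S=47.7655 payoff=26.7545 vs cont=26.5915 → 26.7545 [stop]  node(3,1) S=64.6824 payoff=9.8376 vs cont=13.6877 → 13.6877 [wait]  node(3,2) S=87.5907 payoff=0.0000 vs cont=4.5226 → 4.5226 [wait]  node(3,3) S=118.6123 payoff=0.0000 vs cont=0.6954 → 0.6954 [wait]  ⇒ S*(3)=47.7655
t_2: node(2,0) S=55.5840 payoff=18.9360 vs cont=20.3137 → 20.3137 [wait]  node(2,1) S=75.2700 payoff=0.0000 vs cont=9.2115 → 9.2115 [wait]  node(2,2) S=101.9281 payoff=0.0000 vs cont=2.6631 → 2.6631 [wait]  ⇒ S*(2)=-
t_1: node(1,0) S=64.6824 payoff=9.8376 vs cont=14.8610 → 14.8610 [wait]  node(1,1) S=87.5907 payoff=0.0000 vs cont=6.0179 → 6.0179 [wait]  ⇒ S*(1)=-
t_0: node(0,0) S=75.2700 payoff=0.0000 vs cont=10.5285 → 10.5285 [wait]  ⇒ S*(0)=-

price = 10.5285
boundary = - - - 47.7655 41.0467 47.7655 55.5840 64.6824
tree:
10.5285
14.8610 6.0179
20.3137 9.2115 2.6631
26.7545 13.6877 4.5226 0.6954
33.4733 19.5954 7.5256 1.3486 0.0000
39.2470 26.7545 12.1795 2.6155 0.0000 0.0000
44.2086 33.4733 18.9360 5.0725 0.0000 0.0000 0.0000
48.4723 39.2470 26.7545 9.8376 0.0000 0.0000 0.0000 0.0000
52.1362 44.2086 33.4733 18.9360 0.0000 0.0000 0.0000 0.0000 0.0000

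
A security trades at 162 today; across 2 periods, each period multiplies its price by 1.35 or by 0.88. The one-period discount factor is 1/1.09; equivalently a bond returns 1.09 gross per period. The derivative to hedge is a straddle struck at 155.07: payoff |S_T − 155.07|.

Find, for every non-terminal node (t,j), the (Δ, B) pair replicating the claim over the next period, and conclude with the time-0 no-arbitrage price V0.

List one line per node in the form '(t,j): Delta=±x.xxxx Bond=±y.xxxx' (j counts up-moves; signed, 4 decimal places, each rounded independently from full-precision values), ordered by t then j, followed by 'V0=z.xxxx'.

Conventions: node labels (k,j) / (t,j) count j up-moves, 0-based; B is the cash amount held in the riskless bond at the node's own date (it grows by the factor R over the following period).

(0,0): Delta=0.6052 Bond=-51.2998
(1,0): Delta=0.1159 Bond=13.8269
(1,1): Delta=1.0000 Bond=-142.2661
V0=46.7378

Since d<R<u, set p* = (R−d)/(u−d) = 0.4468; price each node as the discounted p*-expectation of its children.
Terminal payoffs: V(2,0)=29.6172, V(2,1)=37.3860, V(2,2)=140.1750
  t=1,j=0: stock 142.5600 → up 192.4560 (V=37.3860), down 125.4528 (V=29.6172). Price 30.3563; hedge Δ=0.1159, bond B=13.8269.
  t=1,j=1: stock 218.7000 → up 295.2450 (V=140.1750), down 192.4560 (V=37.3860). Price 76.4339; hedge Δ=1.0000, bond B=-142.2661.
  t=0,j=0: stock 162.0000 → up 218.7000 (V=76.4339), down 142.5600 (V=30.3563). Price 46.7378; hedge Δ=0.6052, bond B=-51.2998.
Check: Δ(0,0)·S0 + B(0,0) = 46.7378 = V0.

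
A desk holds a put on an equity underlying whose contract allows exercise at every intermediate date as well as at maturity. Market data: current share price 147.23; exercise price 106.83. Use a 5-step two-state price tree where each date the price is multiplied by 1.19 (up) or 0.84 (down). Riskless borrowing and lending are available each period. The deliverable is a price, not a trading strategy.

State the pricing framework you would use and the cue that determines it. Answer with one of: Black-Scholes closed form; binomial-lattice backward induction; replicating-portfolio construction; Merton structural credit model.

Key observation: early exercise of the strike-106.83 put must be checked at each of the 5 dates (spot 147.23), which forces a node-by-node comparison of intrinsic and continuation value backward from expiry.

framework: binomial-lattice backward induction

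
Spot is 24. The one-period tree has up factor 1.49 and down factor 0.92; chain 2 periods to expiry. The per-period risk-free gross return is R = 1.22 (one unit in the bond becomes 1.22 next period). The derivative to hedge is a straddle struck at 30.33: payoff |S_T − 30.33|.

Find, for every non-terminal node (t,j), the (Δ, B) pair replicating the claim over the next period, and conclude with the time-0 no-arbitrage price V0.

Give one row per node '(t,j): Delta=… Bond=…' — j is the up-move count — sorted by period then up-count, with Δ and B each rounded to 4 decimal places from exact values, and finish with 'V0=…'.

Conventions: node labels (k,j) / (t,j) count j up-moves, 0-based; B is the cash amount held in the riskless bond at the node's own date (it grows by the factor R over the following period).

Risk-neutral probability p* = (R−d)/(u−d) = (1.22−0.92)/(1.49−0.92) = 0.5263.
Expiry values: V(2,0)=10.0164, V(2,1)=2.5692, V(2,2)=22.9524
Node (1,0) S=22.0800: V=(p*·2.5692+(1−p*)·10.0164)/1.22=4.9974; Δ=(2.5692−10.0164)/(32.8992−20.3136)=-0.5917; B=V−Δ·S=18.0627
Node (1,1) S=35.7600: V=(p*·22.9524+(1−p*)·2.5692)/1.22=10.8993; Δ=(22.9524−2.5692)/(53.2824−32.8992)=1.0000; B=V−Δ·S=-24.8607
Node (0,0) S=24.0000: V=(p*·10.8993+(1−p*)·4.9974)/1.22=6.6424; Δ=(10.8993−4.9974)/(35.7600−22.0800)=0.4314; B=V−Δ·S=-3.7119
Check: Δ(0,0)·S0 + B(0,0) = 6.6424 = V0.

(0,0): Delta=0.4314 Bond=-3.7119
(1,0): Delta=-0.5917 Bond=18.0627
(1,1): Delta=1.0000 Bond=-24.8607
V0=6.6424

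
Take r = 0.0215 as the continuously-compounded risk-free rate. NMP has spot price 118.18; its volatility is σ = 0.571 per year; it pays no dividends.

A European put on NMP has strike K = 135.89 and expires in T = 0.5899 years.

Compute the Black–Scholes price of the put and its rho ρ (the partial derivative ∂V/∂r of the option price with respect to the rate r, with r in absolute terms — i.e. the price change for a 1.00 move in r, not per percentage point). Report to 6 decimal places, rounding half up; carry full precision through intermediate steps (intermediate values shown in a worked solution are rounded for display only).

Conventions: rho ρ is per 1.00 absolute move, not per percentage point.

σ√T = 0.571·√0.5899 = 0.438556
d₁ = (ln(S/K) + (r+σ²/2)T) / (σ√T) = (ln(118.18/135.89) + (0.0215+0.571²/2)·0.5899) / 0.438556 = (-0.139637 + 0.108849) / 0.438556 = -0.070204
d₂ = d₁ − σ√T = -0.070204 − 0.438556 = -0.508760
e^{−rT} = 0.987397
N(−d₁) = 0.527984,  N(−d₂) = 0.694540
Put price V = K·e^{−rT}·N(−d₂) − S·N(−d₁) = 93.191539 − 62.397170 = 30.794369
ρ = −K·T·e^{−rT}·N(−d₂) = -54.973689

price = 30.794369
ρ = -54.973689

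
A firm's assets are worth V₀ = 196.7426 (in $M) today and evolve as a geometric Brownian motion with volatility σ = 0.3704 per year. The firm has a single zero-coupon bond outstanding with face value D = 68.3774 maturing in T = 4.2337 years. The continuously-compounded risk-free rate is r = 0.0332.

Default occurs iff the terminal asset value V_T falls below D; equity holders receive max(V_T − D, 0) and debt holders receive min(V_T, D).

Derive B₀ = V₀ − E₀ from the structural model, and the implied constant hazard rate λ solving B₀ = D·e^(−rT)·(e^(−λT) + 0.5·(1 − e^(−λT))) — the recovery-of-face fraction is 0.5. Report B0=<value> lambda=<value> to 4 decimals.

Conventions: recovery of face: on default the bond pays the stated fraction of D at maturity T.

B0=57.4681 lambda=0.0160

Apply the equity-as-call identities (strike 68.3774, horizon 4.2337 years):
d₁ = [ln(V₀/D) + (r + σ²/2)T] / (σ√T)
   = [ln(196.7426/68.3774) + (0.0332 + 0.5·0.3704²)·4.2337] / (0.3704·√4.2337)
   = [1.056854 + 0.430983] / 0.762133 = 1.952199
d₂ = d₁ − σ√T = 1.952199 − 0.762133 = 1.190066
N(d₁) = 0.974543,  N(d₂) = 0.882990,  e^(−rT) = 0.868873
E₀ = V₀·N(d₁) − D·e^(−rT)·N(d₂)
   = 196.7426·0.974543 − 68.3774·0.868873·0.882990 = 139.274550
B₀ = V₀ − E₀ = 196.7426 − 139.274550 = 57.468050
e^(−λT) = (B₀·e^(rT)/D − 0.5)/(1 − 0.5) = (57.4681·1.150917/68.3774 − 0.5)/0.5 = 0.93458662
λ = −ln(0.93458662)/4.2337 = 0.015979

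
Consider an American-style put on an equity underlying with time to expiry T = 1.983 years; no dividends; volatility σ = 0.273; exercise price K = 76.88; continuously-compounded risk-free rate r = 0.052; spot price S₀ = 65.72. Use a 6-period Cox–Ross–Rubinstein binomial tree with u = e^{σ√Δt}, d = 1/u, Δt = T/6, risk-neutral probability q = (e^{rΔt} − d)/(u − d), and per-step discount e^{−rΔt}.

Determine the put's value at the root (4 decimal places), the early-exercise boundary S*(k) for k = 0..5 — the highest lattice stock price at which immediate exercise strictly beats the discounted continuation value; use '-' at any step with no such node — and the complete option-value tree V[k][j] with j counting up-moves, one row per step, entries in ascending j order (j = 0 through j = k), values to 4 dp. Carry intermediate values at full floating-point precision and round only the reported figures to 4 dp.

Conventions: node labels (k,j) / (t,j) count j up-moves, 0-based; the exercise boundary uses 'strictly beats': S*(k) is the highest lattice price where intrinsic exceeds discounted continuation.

price = 14.1636
boundary = - 56.1742 48.0150 56.1742 48.0150 56.1742
tree:
14.1636
20.7058 8.4993
28.8650 13.5316 4.0616
35.8392 20.7058 7.2529 1.2029
41.8003 28.8650 12.5471 2.5276 0.0000
46.8956 35.8392 20.7058 5.3111 0.0000 0.0000
51.2508 41.8003 28.8650 11.1600 0.0000 0.0000 0.0000

Δt=0.33050, u=1.16993, d=0.85475, q=0.51584, disc=e^(-rΔt)=0.98296
k=6 terminal: V=max(K-S,0) → 51.2508 41.8003 28.8650 11.1600 0.0000 0.0000 0.0000
k=5: j=0 S=29.9844 intr=46.8956 cont=45.5856 V=46.8956[EX]; j=1 S=41.0408 intr=35.8392 cont=34.5292 V=35.8392[EX]; j=2 S=56.1742 intr=20.7058 cont=19.3958 V=20.7058[EX]; j=3 S=76.8879 intr=0.0000 cont=5.3111 V=5.3111[hold]; j=4 S=105.2396 intr=0.0000 cont=0.0000 V=0.0000[hold]; j=5 S=144.0456 intr=0.0000 cont=0.0000 V=0.0000[hold]  S*(5)=56.1742
k=4: j=0 S=35.0797 intr=41.8003 cont=40.4904 V=41.8003[EX]; j=1 S=48.0150 intr=28.8650 cont=27.5551 V=28.8650[EX]; j=2 S=65.7200 intr=11.1600 cont=12.5471 V=12.5471[hold]; j=3 S=89.9536 intr=0.0000 cont=2.5276 V=2.5276[hold]; j=4 S=123.1231 intr=0.0000 cont=0.0000 V=0.0000[hold]  S*(4)=48.0150
k=3: j=0 S=41.0408 intr=35.8392 cont=34.5292 V=35.8392[EX]; j=1 S=56.1742 intr=20.7058 cont=20.0991 V=20.7058[EX]; j=2 S=76.8879 intr=0.0000 cont=7.2529 V=7.2529[hold]; j=3 S=105.2396 intr=0.0000 cont=1.2029 V=1.2029[hold]  S*(3)=56.1742
k=2: j=0 S=48.0150 intr=28.8650 cont=27.5551 V=28.8650[EX]; j=1 S=65.7200 intr=11.1600 cont=13.5316 V=13.5316[hold]; j=2 S=89.9536 intr=0.0000 cont=4.0616 V=4.0616[hold]  S*(2)=48.0150
k=1: j=0 S=56.1742 intr=20.7058 cont=20.5984 V=20.7058[EX]; j=1 S=76.8879 intr=0.0000 cont=8.4993 V=8.4993[hold]  S*(1)=56.1742
k=0: j=0 S=65.7200 intr=11.1600 cont=14.1636 V=14.1636[hold]  S*(0)=-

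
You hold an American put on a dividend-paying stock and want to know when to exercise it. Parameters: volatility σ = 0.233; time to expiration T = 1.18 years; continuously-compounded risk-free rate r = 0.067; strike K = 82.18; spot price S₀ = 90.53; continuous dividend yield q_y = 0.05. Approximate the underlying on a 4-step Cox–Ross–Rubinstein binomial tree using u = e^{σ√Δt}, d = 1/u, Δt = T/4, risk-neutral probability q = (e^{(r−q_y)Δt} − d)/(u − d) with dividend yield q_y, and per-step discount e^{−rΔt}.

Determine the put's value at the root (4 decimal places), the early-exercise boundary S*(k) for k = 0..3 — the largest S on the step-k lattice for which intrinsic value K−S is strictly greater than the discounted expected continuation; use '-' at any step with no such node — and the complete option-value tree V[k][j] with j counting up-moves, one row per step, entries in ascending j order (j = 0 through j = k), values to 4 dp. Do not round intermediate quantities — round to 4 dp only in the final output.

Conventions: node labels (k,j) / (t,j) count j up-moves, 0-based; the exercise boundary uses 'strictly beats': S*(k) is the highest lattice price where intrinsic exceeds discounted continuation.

price = 4.7156
boundary = - - - 61.9314
tree:
4.7156
7.9647 1.5025
13.0167 2.9945 0.0000
20.2486 5.9678 0.0000 0.0000
27.6105 11.8936 0.0000 0.0000 0.0000

Δt=0.29500, u=1.13491, d=0.88113, q=0.48822, disc=e^(-rΔt)=0.98043
k=4 terminal: V=max(K-S,0) → 27.6105 11.8936 0.0000 0.0000 0.0000
k=3: j=0 S=61.9314 intr=20.2486 cont=19.5471 V=20.2486[EX]; j=1 S=79.7686 intr=2.4114 cont=5.9678 V=5.9678[hold]; j=2 S=102.7432 intr=0.0000 cont=0.0000 V=0.0000[hold]; j=3 S=132.3349 intr=0.0000 cont=0.0000 V=0.0000[hold]  S*(3)=61.9314
k=2: j=0 S=70.2864 intr=11.8936 cont=13.0167 V=13.0167[hold]; j=1 S=90.5300 intr=0.0000 cont=2.9945 V=2.9945[hold]; j=2 S=116.6041 intr=0.0000 cont=0.0000 V=0.0000[hold]  S*(2)=-
k=1: j=0 S=79.7686 intr=2.4114 cont=7.9647 V=7.9647[hold]; j=1 S=102.7432 intr=0.0000 cont=1.5025 V=1.5025[hold]  S*(1)=-
k=0: j=0 S=90.5300 intr=0.0000 cont=4.7156 V=4.7156[hold]  S*(0)=-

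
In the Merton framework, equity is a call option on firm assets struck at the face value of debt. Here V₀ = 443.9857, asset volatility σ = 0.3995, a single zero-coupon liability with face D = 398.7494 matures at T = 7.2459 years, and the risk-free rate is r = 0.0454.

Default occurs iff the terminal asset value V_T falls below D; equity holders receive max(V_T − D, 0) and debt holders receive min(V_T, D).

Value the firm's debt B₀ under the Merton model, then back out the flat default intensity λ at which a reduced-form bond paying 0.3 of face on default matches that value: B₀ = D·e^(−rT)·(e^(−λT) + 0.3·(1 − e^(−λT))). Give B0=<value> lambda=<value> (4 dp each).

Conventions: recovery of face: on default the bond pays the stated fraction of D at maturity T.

With assets at 443.9857 and a single debt payment of 398.7494 at 7.2459 years:
d₁ = [ln(V₀/D) + (r + σ²/2)T] / (σ√T)
   = [ln(443.9857/398.7494) + (0.0454 + 0.5·0.3995²)·7.2459] / (0.3995·√7.2459)
   = [0.107459 + 0.907188] / 1.075382 = 0.943522
d₂ = d₁ − σ√T = 0.943522 − 1.075382 = -0.131861
N(d₁) = 0.827293,  N(d₂) = 0.447547,  e^(−rT) = 0.719669
E₀ = V₀·N(d₁) − D·e^(−rT)·N(d₂)
   = 443.9857·0.827293 − 398.7494·0.719669·0.447547 = 238.874690
B₀ = V₀ − E₀ = 443.9857 − 238.874690 = 205.111010
e^(−λT) = (B₀·e^(rT)/D − 0.3)/(1 − 0.3) = (205.1110·1.389528/398.7494 − 0.3)/0.7 = 0.59250455
λ = −ln(0.59250455)/7.2459 = 0.072234

B0=205.1110 lambda=0.0722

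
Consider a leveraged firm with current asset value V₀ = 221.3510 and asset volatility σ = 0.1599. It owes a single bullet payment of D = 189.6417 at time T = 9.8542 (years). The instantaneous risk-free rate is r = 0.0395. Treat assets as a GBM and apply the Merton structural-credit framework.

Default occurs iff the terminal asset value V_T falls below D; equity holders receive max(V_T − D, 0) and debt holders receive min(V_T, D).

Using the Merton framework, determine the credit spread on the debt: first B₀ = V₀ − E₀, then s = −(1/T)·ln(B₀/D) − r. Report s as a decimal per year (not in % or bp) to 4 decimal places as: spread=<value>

spread=0.0048

Equity is a call on the firm's assets struck at D = 189.6417:
d₁ = [ln(V₀/D) + (r + σ²/2)T] / (σ√T)
   = [ln(221.3510/189.6417) + (0.0395 + 0.5·0.1599²)·9.8542] / (0.1599·√9.8542)
   = [0.154613 + 0.515217] / 0.501948 = 1.334460
d₂ = d₁ − σ√T = 1.334460 − 0.501948 = 0.832512
N(d₁) = 0.908973,  N(d₂) = 0.797440,  e^(−rT) = 0.677571
E₀ = V₀·N(d₁) − D·e^(−rT)·N(d₂)
   = 221.3510·0.908973 − 189.6417·0.677571·0.797440 = 98.734567
B₀ = V₀ − E₀ = 221.3510 − 98.734567 = 122.616433
spread = −(1/T)·ln(B₀/D) − r = −(1/9.8542)·ln(122.616433/189.6417) − 0.0395 = 0.00475275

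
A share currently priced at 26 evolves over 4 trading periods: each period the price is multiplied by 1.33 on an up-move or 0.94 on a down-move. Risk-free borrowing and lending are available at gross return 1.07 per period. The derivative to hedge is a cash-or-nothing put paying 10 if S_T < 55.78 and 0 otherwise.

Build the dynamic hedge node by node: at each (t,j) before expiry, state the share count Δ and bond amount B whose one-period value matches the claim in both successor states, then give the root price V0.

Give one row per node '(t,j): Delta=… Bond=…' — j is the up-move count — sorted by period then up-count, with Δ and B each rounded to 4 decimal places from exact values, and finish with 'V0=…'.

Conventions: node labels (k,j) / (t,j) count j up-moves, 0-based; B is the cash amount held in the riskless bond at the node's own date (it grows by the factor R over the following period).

(0,0): Delta=-0.1789 Bond=11.4326
(1,0): Delta=-0.1018 Bond=10.3491
(1,1): Delta=-0.2878 Bond=16.0004
(2,0): Delta=0.0000 Bond=8.7344
(2,1): Delta=-0.2457 Bond=15.7518
(2,2): Delta=-0.3474 Bond=19.8577
(3,0): Delta=0.0000 Bond=9.3458
(3,1): Delta=0.0000 Bond=9.3458
(3,2): Delta=-0.5931 Bond=31.8716
(3,3): Delta=0.0000 Bond=0.0000
V0=6.7813

Risk-neutral probability p* = (R−d)/(u−d) = (1.07−0.94)/(1.33−0.94) = 0.3333.
Expiry values: V(4,0)=10.0000, V(4,1)=10.0000, V(4,2)=10.0000, V(4,3)=0.0000, V(4,4)=0.0000
  t=3,j=0: stock 21.5952 → up 28.7216 (V=10.0000), down 20.2995 (V=10.0000). Price 9.3458; hedge Δ=0.0000, bond B=9.3458.
  t=3,j=1: stock 30.5549 → up 40.6380 (V=10.0000), down 28.7216 (V=10.0000). Price 9.3458; hedge Δ=0.0000, bond B=9.3458.
  t=3,j=2: stock 43.2319 → up 57.4984 (V=0.0000), down 40.6380 (V=10.0000). Price 6.2305; hedge Δ=-0.5931, bond B=31.8716.
  t=3,j=3: stock 61.1686 → up 81.3542 (V=0.0000), down 57.4984 (V=0.0000). Price 0.0000; hedge Δ=0.0000, bond B=0.0000.
  t=2,j=0: stock 22.9736 → up 30.5549 (V=9.3458), down 21.5952 (V=9.3458). Price 8.7344; hedge Δ=0.0000, bond B=8.7344.
  t=2,j=1: stock 32.5052 → up 43.2319 (V=6.2305), down 30.5549 (V=9.3458). Price 7.7639; hedge Δ=-0.2457, bond B=15.7518.
  t=2,j=2: stock 45.9914 → up 61.1686 (V=0.0000), down 43.2319 (V=6.2305). Price 3.8819; hedge Δ=-0.3474, bond B=19.8577.
  t=1,j=0: stock 24.4400 → up 32.5052 (V=7.7639), down 22.9736 (V=8.7344). Price 7.8606; hedge Δ=-0.1018, bond B=10.3491.
  t=1,j=1: stock 34.5800 → up 45.9914 (V=3.8819), down 32.5052 (V=7.7639). Price 6.0467; hedge Δ=-0.2878, bond B=16.0004.
  t=0,j=0: stock 26.0000 → up 34.5800 (V=6.0467), down 24.4400 (V=7.8606). Price 6.7813; hedge Δ=-0.1789, bond B=11.4326.
Verification: the root portfolio costs Δ(0,0)·S0 + B(0,0) = 6.7813, matching V0.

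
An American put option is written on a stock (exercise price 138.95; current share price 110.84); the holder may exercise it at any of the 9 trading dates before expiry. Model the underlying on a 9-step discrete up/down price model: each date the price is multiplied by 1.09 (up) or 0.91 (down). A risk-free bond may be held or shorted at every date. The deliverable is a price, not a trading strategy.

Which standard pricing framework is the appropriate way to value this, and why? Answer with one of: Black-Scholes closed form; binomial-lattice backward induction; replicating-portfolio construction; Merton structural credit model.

Key observation: the defining feature is the embedded early-exercise option across 9 discrete dates on the spot-110.84 tree; pricing the strike-138.95 put means working backward with an exercise test at every node.

framework: binomial-lattice backward induction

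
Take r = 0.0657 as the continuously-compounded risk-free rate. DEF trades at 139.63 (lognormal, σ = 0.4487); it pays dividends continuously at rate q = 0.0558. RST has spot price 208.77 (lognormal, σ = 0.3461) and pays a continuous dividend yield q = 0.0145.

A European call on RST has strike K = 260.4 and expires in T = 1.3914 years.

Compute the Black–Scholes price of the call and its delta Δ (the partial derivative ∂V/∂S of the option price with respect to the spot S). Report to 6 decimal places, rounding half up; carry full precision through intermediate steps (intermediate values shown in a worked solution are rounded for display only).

σ√T = 0.3461·√1.3914 = 0.408251
d₁ = (ln(S/K) + (r−q+σ²/2)T) / (σ√T) = (ln(208.77/260.4) + (0.0657−0.0145+0.3461²/2)·1.3914) / 0.408251 = (-0.220986 + 0.154574) / 0.408251 = -0.162673
d₂ = d₁ − σ√T = -0.162673 − 0.408251 = -0.570924
e^{−rT} = 0.912639
e^{−qT} = 0.980027
N(d₁) = 0.435388,  N(d₂) = 0.284025
Call price V = S·e^{−qT}·N(d₁) − K·e^{−rT}·N(d₂) = 89.080461 − 67.498981 = 21.581480
Δ = e^{−qT}·N(d₁) = 0.426692

price = 21.581480
Δ = 0.426692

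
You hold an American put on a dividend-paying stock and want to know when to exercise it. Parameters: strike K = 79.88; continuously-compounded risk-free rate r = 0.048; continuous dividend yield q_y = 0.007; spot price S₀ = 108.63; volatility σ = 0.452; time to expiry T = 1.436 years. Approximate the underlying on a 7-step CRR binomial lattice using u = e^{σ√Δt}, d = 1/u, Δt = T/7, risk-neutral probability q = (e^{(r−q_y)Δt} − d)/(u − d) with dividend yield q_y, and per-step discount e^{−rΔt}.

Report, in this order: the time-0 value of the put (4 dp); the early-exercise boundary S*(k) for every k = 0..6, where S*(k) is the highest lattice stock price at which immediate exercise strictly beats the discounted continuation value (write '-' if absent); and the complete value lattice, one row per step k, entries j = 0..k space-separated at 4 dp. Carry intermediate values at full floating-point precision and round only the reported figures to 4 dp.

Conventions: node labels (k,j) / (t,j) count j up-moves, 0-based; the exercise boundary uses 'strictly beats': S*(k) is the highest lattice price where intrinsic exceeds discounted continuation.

price = 7.3690
boundary = - - - - 47.8971 39.0301 47.8971
tree:
7.3690
11.1589 3.2417
16.4423 5.4238 0.8442
23.4212 8.9027 1.6070 0.0000
31.9829 14.2401 3.0590 0.0000 0.0000
40.8499 21.9544 5.8231 0.0000 0.0000 0.0000
48.0754 31.9829 11.0849 0.0000 0.0000 0.0000 0.0000
53.9633 40.8499 21.1014 0.0000 0.0000 0.0000 0.0000 0.0000

params: Δt=0.20514 u=1.22719 d=0.81487 q=0.46948 e^(-rΔt)=0.99020
t_7 payoffs: 53.9633 40.8499 21.1014 0.0000 0.0000 0.0000 0.0000 0.0000
t_6: node(6,0) S=31.8046 payoff=48.0754 vs cont=47.3384 → 48.0754 [stop]  node(6,1) S=47.8971 payoff=31.9829 vs cont=31.2689 → 31.9829 [stop]  node(6,2) S=72.1323 payoff=7.7477 vs cont=11.0849 → 11.0849 [wait]  node(6,3) S=108.6300 payoff=0.0000 vs cont=0.0000 → 0.0000 [wait]  node(6,4) S=163.5950 payoff=0.0000 vs cont=0.0000 → 0.0000 [wait]  node(6,5) S=246.3713 payoff=0.0000 vs cont=0.0000 → 0.0000 [wait]  node(6,6) S=371.0310 payoff=0.0000 vs cont=0.0000 → 0.0000 [wait]  ⇒ S*(6)=47.8971
t_5: node(5,0) S=39.0301 payoff=40.8499 vs cont=40.1232 → 40.8499 [stop]  node(5,1) S=58.7786 payoff=21.1014 vs cont=21.9544 → 21.9544 [wait]  node(5,2) S=88.5197 payoff=0.0000 vs cont=5.8231 → 5.8231 [wait]  node(5,3) S=133.3091 payoff=0.0000 vs cont=0.0000 → 0.0000 [wait]  node(5,4) S=200.7613 payoff=0.0000 vs cont=0.0000 → 0.0000 [wait]  node(5,5) S=302.3431 payoff=0.0000 vs cont=0.0000 → 0.0000 [wait]  ⇒ S*(5)=39.0301
t_4: node(4,0) S=47.8971 payoff=31.9829 vs cont=31.6655 → 31.9829 [stop]  node(4,1) S=72.1323 payoff=7.7477 vs cont=14.2401 → 14.2401 [wait]  node(4,2) S=108.6300 payoff=0.0000 vs cont=3.0590 → 3.0590 [wait]  node(4,3) S=163.5950 payoff=0.0000 vs cont=0.0000 → 0.0000 [wait]  node(4,4) S=246.3713 payoff=0.0000 vs cont=0.0000 → 0.0000 [wait]  ⇒ S*(4)=47.8971
t_3: node(3,0) S=58.7786 payoff=21.1014 vs cont=23.4212 → 23.4212 [wait]  node(3,1) S=88.5197 payoff=0.0000 vs cont=8.9027 → 8.9027 [wait]  node(3,2) S=133.3091 payoff=0.0000 vs cont=1.6070 → 1.6070 [wait]  node(3,3) S=200.7613 payoff=0.0000 vs cont=0.0000 → 0.0000 [wait]  ⇒ S*(3)=-
t_2: node(2,0) S=72.1323 payoff=7.7477 vs cont=16.4423 → 16.4423 [wait]  node(2,1) S=108.6300 payoff=0.0000 vs cont=5.4238 → 5.4238 [wait]  node(2,2) S=163.5950 payoff=0.0000 vs cont=0.8442 → 0.8442 [wait]  ⇒ S*(2)=-
t_1: node(1,0) S=88.5197 payoff=0.0000 vs cont=11.1589 → 11.1589 [wait]  node(1,1) S=133.3091 payoff=0.0000 vs cont=3.2417 → 3.2417 [wait]  ⇒ S*(1)=-
t_0: node(0,0) S=108.6300 payoff=0.0000 vs cont=7.3690 → 7.3690 [wait]  ⇒ S*(0)=-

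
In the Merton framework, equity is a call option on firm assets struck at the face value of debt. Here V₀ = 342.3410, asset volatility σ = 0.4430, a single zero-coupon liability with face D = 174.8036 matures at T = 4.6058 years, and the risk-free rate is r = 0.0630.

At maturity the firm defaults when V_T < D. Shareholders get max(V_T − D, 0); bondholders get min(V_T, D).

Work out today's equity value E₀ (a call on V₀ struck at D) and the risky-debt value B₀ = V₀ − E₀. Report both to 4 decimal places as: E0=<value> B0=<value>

E0=226.8057 B0=115.5353

Work the structural quantities from V₀ = 342.3410 against face 174.8036:
d₁ = [ln(V₀/D) + (r + σ²/2)T] / (σ√T)
   = [ln(342.3410/174.8036) + (0.0630 + 0.5·0.4430²)·4.6058] / (0.4430·√4.6058)
   = [0.672144 + 0.742107] / 0.950728 = 1.487546
d₂ = d₁ − σ√T = 1.487546 − 0.950728 = 0.536818
N(d₁) = 0.931565,  N(d₂) = 0.704303,  e^(−rT) = 0.748140
E₀ = V₀·N(d₁) − D·e^(−rT)·N(d₂)
   = 342.3410·0.931565 − 174.8036·0.748140·0.704303 = 226.805726
B₀ = V₀ − E₀ = 342.3410 − 226.805726 = 115.535274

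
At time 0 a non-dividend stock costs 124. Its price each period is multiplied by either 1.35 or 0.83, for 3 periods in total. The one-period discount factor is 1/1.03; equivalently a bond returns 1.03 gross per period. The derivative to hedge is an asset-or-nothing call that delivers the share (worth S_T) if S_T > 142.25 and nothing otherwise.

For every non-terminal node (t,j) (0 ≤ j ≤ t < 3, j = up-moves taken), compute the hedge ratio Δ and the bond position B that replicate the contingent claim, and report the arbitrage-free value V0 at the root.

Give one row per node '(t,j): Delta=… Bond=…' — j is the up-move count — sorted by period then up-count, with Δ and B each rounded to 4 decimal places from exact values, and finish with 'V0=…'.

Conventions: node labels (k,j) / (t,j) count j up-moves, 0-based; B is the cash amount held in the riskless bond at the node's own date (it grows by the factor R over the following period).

(0,0): Delta=1.5521 Bond=-129.6981
(1,0): Delta=1.3087 Bond=-108.5411
(1,1): Delta=1.7915 Bond=-173.6658
(2,0): Delta=0.0000 Bond=0.0000
(2,1): Delta=2.5962 Bond=-290.6731
(2,2): Delta=1.0000 Bond=0.0000
V0=62.7640

Risk-neutral probability p* = (R−d)/(u−d) = (1.03−0.83)/(1.35−0.83) = 0.3846.
Terminal payoffs: V(3,0)=0.0000, V(3,1)=0.0000, V(3,2)=187.5717, V(3,3)=305.0865
(2,0): S=85.4236. Δ = (V_up−V_dn)/(S_up−S_dn) = (0.0000−0.0000)/(115.3219−70.9016) = 0.0000. V = [p*·0.0000 + (1−p*)·0.0000]/1.03 = 0.0000. B = V − Δ·S = 0.0000.
(2,1): S=138.9420. Δ = (V_up−V_dn)/(S_up−S_dn) = (187.5717−0.0000)/(187.5717−115.3219) = 2.5962. V = [p*·187.5717 + (1−p*)·0.0000]/1.03 = 70.0417. B = V − Δ·S = -290.6731.
(2,2): S=225.9900. Δ = (V_up−V_dn)/(S_up−S_dn) = (305.0865−187.5717)/(305.0865−187.5717) = 1.0000. V = [p*·305.0865 + (1−p*)·187.5717]/1.03 = 225.9900. B = V − Δ·S = 0.0000.
(1,0): S=102.9200. Δ = (V_up−V_dn)/(S_up−S_dn) = (70.0417−0.0000)/(138.9420−85.4236) = 1.3087. V = [p*·70.0417 + (1−p*)·0.0000]/1.03 = 26.1545. B = V − Δ·S = -108.5411.
(1,1): S=167.4000. Δ = (V_up−V_dn)/(S_up−S_dn) = (225.9900−70.0417)/(225.9900−138.9420) = 1.7915. V = [p*·225.9900 + (1−p*)·70.0417]/1.03 = 126.2348. B = V − Δ·S = -173.6658.
(0,0): S=124.0000. Δ = (V_up−V_dn)/(S_up−S_dn) = (126.2348−26.1545)/(167.4000−102.9200) = 1.5521. V = [p*·126.2348 + (1−p*)·26.1545]/1.03 = 62.7640. B = V − Δ·S = -129.6981.
Verification: the root portfolio costs Δ(0,0)·S0 + B(0,0) = 62.7640, matching V0.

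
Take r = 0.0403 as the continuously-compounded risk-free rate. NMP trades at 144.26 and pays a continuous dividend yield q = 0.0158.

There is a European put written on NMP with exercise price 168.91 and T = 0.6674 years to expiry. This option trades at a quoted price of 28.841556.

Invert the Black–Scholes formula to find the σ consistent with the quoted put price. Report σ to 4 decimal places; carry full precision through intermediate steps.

sigma = 0.3145

At σ = 0.3145 the Black–Scholes value reproduces the quote:
σ√T = 0.3145·√0.6674 = 0.256929
d₁ = (ln(S/K) + (r−q+σ²/2)T) / (σ√T) = (ln(144.26/168.91) + (0.0403−0.0158+0.3145²/2)·0.6674) / 0.256929 = (-0.157749 + 0.049358) / 0.256929 = -0.421871
d₂ = d₁ − σ√T = -0.421871 − 0.256929 = -0.678801
e^{−rT} = 0.973462
e^{−qT} = 0.989510
N(−d₁) = 0.663441,  N(−d₂) = 0.751368
V = K·e^{−rT}·N(−d₂) − S·e^{−qT}·N(−d₁) = 123.545561 − 94.704004 = 28.841556 (equal to the quote); since ∂V/∂σ > 0 for all σ, the implied volatility is unique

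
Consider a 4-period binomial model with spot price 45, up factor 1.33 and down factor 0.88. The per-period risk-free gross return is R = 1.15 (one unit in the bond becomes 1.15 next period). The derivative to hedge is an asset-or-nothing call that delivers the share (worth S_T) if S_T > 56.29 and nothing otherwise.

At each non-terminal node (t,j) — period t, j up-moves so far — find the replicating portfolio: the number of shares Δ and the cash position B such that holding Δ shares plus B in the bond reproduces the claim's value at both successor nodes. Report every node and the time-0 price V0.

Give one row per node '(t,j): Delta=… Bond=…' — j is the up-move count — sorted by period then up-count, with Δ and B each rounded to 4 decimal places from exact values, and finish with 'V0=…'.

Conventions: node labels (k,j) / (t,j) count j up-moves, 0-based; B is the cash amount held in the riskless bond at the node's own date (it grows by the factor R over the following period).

Under the risk-neutral measure, an up-move has probability p* = (R−d)/(u−d) = 0.6000 and values discount at R = 1.15.
Payoffs at expiry: V(4,0)=0.0000, V(4,1)=0.0000, V(4,2)=61.6426, V(4,3)=93.1644, V(4,4)=140.8053
(3,0): S=30.6662. Δ = (V_up−V_dn)/(S_up−S_dn) = (0.0000−0.0000)/(40.7861−26.9863) = 0.0000. V = [p*·0.0000 + (1−p*)·0.0000]/1.15 = 0.0000. B = V − Δ·S = 0.0000.
(3,1): S=46.3478. Δ = (V_up−V_dn)/(S_up−S_dn) = (61.6426−0.0000)/(61.6426−40.7861) = 2.9556. V = [p*·61.6426 + (1−p*)·0.0000]/1.15 = 32.1614. B = V − Δ·S = -104.8222.
(3,2): S=70.0484. Δ = (V_up−V_dn)/(S_up−S_dn) = (93.1644−61.6426)/(93.1644−61.6426) = 1.0000. V = [p*·93.1644 + (1−p*)·61.6426]/1.15 = 70.0484. B = V − Δ·S = 0.0000.
(3,3): S=105.8687. Δ = (V_up−V_dn)/(S_up−S_dn) = (140.8053−93.1644)/(140.8053−93.1644) = 1.0000. V = [p*·140.8053 + (1−p*)·93.1644]/1.15 = 105.8687. B = V − Δ·S = 0.0000.
(2,0): S=34.8480. Δ = (V_up−V_dn)/(S_up−S_dn) = (32.1614−0.0000)/(46.3478−30.6662) = 2.0509. V = [p*·32.1614 + (1−p*)·0.0000]/1.15 = 16.7798. B = V − Δ·S = -54.6899.
(2,1): S=52.6680. Δ = (V_up−V_dn)/(S_up−S_dn) = (70.0484−32.1614)/(70.0484−46.3478) = 1.5986. V = [p*·70.0484 + (1−p*)·32.1614]/1.15 = 47.7336. B = V − Δ·S = -36.4599.
(2,2): S=79.6005. Δ = (V_up−V_dn)/(S_up−S_dn) = (105.8687−70.0484)/(105.8687−70.0484) = 1.0000. V = [p*·105.8687 + (1−p*)·70.0484]/1.15 = 79.6005. B = V − Δ·S = 0.0000.
(1,0): S=39.6000. Δ = (V_up−V_dn)/(S_up−S_dn) = (47.7336−16.7798)/(52.6680−34.8480) = 1.7370. V = [p*·47.7336 + (1−p*)·16.7798]/1.15 = 30.7409. B = V − Δ·S = -38.0451.
(1,1): S=59.8500. Δ = (V_up−V_dn)/(S_up−S_dn) = (79.6005−47.7336)/(79.6005−52.6680) = 1.1832. V = [p*·79.6005 + (1−p*)·47.7336]/1.15 = 58.1337. B = V − Δ·S = -12.6817.
(0,0): S=45.0000. Δ = (V_up−V_dn)/(S_up−S_dn) = (58.1337−30.7409)/(59.8500−39.6000) = 1.3527. V = [p*·58.1337 + (1−p*)·30.7409]/1.15 = 41.0231. B = V − Δ·S = -19.8496.
Check: Δ(0,0)·S0 + B(0,0) = 41.0231 = V0.

(0,0): Delta=1.3527 Bond=-19.8496
(1,0): Delta=1.7370 Bond=-38.0451
(1,1): Delta=1.1832 Bond=-12.6817
(2,0): Delta=2.0509 Bond=-54.6899
(2,1): Delta=1.5986 Bond=-36.4599
(2,2): Delta=1.0000 Bond=0.0000
(3,0): Delta=0.0000 Bond=0.0000
(3,1): Delta=2.9556 Bond=-104.8222
(3,2): Delta=1.0000 Bond=0.0000
(3,3): Delta=1.0000 Bond=0.0000
V0=41.0231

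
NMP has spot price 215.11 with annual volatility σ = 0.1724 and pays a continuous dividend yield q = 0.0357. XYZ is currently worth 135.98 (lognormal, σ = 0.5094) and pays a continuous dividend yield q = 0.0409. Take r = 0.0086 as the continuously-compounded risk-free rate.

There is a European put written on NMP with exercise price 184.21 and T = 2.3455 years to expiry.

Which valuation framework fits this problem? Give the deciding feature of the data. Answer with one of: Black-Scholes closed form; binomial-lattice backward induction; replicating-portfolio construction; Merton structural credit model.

framework: Black-Scholes closed form

Key observation: the instrument is a plain European put (strike 184.21) on a lognormal asset; the exact continuous-time formula applies directly.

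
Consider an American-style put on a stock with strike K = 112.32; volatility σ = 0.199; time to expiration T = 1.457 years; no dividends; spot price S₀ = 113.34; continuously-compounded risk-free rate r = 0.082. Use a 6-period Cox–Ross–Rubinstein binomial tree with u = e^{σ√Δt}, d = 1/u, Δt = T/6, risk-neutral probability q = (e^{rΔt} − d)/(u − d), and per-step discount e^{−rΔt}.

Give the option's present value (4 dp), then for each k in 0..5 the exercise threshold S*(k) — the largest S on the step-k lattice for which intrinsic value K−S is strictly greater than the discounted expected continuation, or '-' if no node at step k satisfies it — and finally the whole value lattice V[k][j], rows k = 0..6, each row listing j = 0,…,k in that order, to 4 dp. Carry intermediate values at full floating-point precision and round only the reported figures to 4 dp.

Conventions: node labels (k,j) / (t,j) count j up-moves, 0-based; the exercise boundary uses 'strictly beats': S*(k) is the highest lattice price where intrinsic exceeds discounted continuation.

Δt=0.24283, u=1.10303, d=0.90659, q=0.57788, disc=e^(-rΔt)=0.98028
k=6 terminal: V=max(K-S,0) → 49.3907 35.7551 19.1650 0.0000 0.0000 0.0000 0.0000
k=5: j=0 S=69.4130 intr=42.9070 cont=40.6925 V=42.9070[EX]; j=1 S=84.4536 intr=27.8664 cont=25.6520 V=27.8664[EX]; j=2 S=102.7531 intr=9.5669 cont=7.9303 V=9.5669[EX]; j=3 S=125.0177 intr=0.0000 cont=0.0000 V=0.0000[hold]; j=4 S=152.1067 intr=0.0000 cont=0.0000 V=0.0000[hold]; j=5 S=185.0654 intr=0.0000 cont=0.0000 V=0.0000[hold]  S*(5)=102.7531
k=4: j=0 S=76.5649 intr=35.7551 cont=33.5407 V=35.7551[EX]; j=1 S=93.1550 intr=19.1650 cont=16.9505 V=19.1650[EX]; j=2 S=113.3400 intr=0.0000 cont=3.9587 V=3.9587[hold]; j=3 S=137.8987 intr=0.0000 cont=0.0000 V=0.0000[hold]; j=4 S=167.7787 intr=0.0000 cont=0.0000 V=0.0000[hold]  S*(4)=93.1550
k=3: j=0 S=84.4536 intr=27.8664 cont=25.6520 V=27.8664[EX]; j=1 S=102.7531 intr=9.5669 cont=10.1729 V=10.1729[hold]; j=2 S=125.0177 intr=0.0000 cont=1.6381 V=1.6381[hold]; j=3 S=152.1067 intr=0.0000 cont=0.0000 V=0.0000[hold]  S*(3)=84.4536
k=2: j=0 S=93.1550 intr=19.1650 cont=17.2938 V=19.1650[EX]; j=1 S=113.3400 intr=0.0000 cont=5.1374 V=5.1374[hold]; j=2 S=137.8987 intr=0.0000 cont=0.6778 V=0.6778[hold]  S*(2)=93.1550
k=1: j=0 S=102.7531 intr=9.5669 cont=10.8406 V=10.8406[hold]; j=1 S=125.0177 intr=0.0000 cont=2.5098 V=2.5098[hold]  S*(1)=-
k=0: j=0 S=113.3400 intr=0.0000 cont=5.9076 V=5.9076[hold]  S*(0)=-

price = 5.9076
boundary = - - 93.1550 84.4536 93.1550 102.7531
tree:
5.9076
10.8406 2.5098
19.1650 5.1374 0.6778
27.8664 10.1729 1.6381 0.0000
35.7551 19.1650 3.9587 0.0000 0.0000
42.9070 27.8664 9.5669 0.0000 0.0000 0.0000
49.3907 35.7551 19.1650 0.0000 0.0000 0.0000 0.0000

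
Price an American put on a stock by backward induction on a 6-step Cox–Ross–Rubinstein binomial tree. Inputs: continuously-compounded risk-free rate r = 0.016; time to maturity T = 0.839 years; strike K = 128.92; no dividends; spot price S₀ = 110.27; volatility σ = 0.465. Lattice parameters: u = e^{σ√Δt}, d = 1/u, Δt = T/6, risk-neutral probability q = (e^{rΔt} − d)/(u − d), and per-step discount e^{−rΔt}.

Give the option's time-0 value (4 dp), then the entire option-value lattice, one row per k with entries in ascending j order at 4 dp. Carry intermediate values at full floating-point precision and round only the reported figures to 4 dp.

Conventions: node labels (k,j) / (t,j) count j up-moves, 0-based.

params: Δt=0.13983 u=1.18992 d=0.84039 q=0.46305 e^(-rΔt)=0.99777
t_6 payoffs: 90.0730 73.9164 51.0403 18.6500 0.0000 0.0000 0.0000
k=5: node(5,0) S=46.2247 payoff=82.6953 vs cont=82.4072 → 82.6953 [stop]  node(5,1) S=65.4497 payoff=63.4703 vs cont=63.1822 → 63.4703 [stop]  node(5,2) S=92.6703 payoff=36.2497 vs cont=35.9615 → 36.2497 [stop]  node(5,3) S=131.2121 payoff=0.0000 vs cont=9.9918 → 9.9918 [wait]  node(5,4) S=185.7836 payoff=0.0000 vs cont=0.0000 → 0.0000 [wait]  node(5,5) S=263.0514 payoff=0.0000 vs cont=0.0000 → 0.0000 [wait]
k=4: node(4,0) S=55.0036 payoff=73.9164 vs cont=73.6283 → 73.9164 [stop]  node(4,1) S=77.8797 payoff=51.0403 vs cont=50.7522 → 51.0403 [stop]  node(4,2) S=110.2700 payoff=18.6500 vs cont=24.0372 → 24.0372 [wait]  node(4,3) S=156.1315 payoff=0.0000 vs cont=5.3531 → 5.3531 [wait]  node(4,4) S=221.0670 payoff=0.0000 vs cont=0.0000 → 0.0000 [wait]
k=3: node(3,0) S=65.4497 payoff=63.4703 vs cont=63.1822 → 63.4703 [stop]  node(3,1) S=92.6703 payoff=36.2497 vs cont=38.4505 → 38.4505 [wait]  node(3,2) S=131.2121 payoff=0.0000 vs cont=15.3512 → 15.3512 [wait]  node(3,3) S=185.7836 payoff=0.0000 vs cont=2.8680 → 2.8680 [wait]
k=2: node(2,0) S=77.8797 payoff=51.0403 vs cont=51.7690 → 51.7690 [wait]  node(2,1) S=110.2700 payoff=18.6500 vs cont=27.6924 → 27.6924 [wait]  node(2,2) S=156.1315 payoff=0.0000 vs cont=9.5495 → 9.5495 [wait]
k=1: node(1,0) S=92.6703 payoff=36.2497 vs cont=40.5297 → 40.5297 [wait]  node(1,1) S=131.2121 payoff=0.0000 vs cont=19.2483 → 19.2483 [wait]
k=0: node(0,0) S=110.2700 payoff=18.6500 vs cont=30.6068 → 30.6068 [wait]

price = 30.6068
tree:
30.6068
40.5297 19.2483
51.7690 27.6924 9.5495
63.4703 38.4505 15.3512 2.8680
73.9164 51.0403 24.0372 5.3531 0.0000
82.6953 63.4703 36.2497 9.9918 0.0000 0.0000
90.0730 73.9164 51.0403 18.6500 0.0000 0.0000 0.0000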